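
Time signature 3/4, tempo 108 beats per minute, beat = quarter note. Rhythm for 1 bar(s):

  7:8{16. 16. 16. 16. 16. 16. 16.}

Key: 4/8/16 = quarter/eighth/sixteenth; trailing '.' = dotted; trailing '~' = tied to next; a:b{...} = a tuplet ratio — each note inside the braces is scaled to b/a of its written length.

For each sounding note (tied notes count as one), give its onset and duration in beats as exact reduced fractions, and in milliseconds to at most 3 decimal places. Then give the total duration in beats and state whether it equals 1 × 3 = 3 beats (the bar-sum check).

1) 0.0ms=0b +238.095ms=3/7b
2) 238.095ms=3/7b +238.095ms=3/7b
3) 476.19ms=6/7b +238.095ms=3/7b
4) 714.286ms=9/7b +238.095ms=3/7b
5) 952.381ms=12/7b +238.095ms=3/7b
6) 1190.476ms=15/7b +238.095ms=3/7b
7) 1428.571ms=18/7b +238.095ms=3/7b
Σ=3b of 3 (108bpm 3/4) — PASS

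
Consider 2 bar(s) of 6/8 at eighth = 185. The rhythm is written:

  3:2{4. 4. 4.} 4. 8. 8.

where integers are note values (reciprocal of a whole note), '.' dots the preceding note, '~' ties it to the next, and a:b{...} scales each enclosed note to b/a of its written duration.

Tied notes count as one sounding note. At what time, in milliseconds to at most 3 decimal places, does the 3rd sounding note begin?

note 3 onset = 4b = 1297.297ms

1. 0.0ms @ 0 + 648.649ms (2)
2. 648.649ms @ 2 + 648.649ms (2)
3. 1297.297ms @ 4 + 648.649ms (2)
4. 1945.946ms @ 6 + 972.973ms (3)
5. 2918.919ms @ 9 + 486.486ms (3/2)
6. 3405.405ms @ 21/2 + 486.486ms (3/2)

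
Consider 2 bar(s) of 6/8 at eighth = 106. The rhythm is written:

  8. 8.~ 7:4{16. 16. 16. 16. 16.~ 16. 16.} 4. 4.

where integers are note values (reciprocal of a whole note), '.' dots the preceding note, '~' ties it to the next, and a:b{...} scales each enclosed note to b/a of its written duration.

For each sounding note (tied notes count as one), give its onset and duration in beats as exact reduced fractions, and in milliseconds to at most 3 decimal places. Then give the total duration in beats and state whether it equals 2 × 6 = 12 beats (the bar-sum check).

1) 0.0ms=0b +849.057ms=3/2b
2) 849.057ms=3/2b +1091.644ms=27/14b
3) 1940.701ms=24/7b +242.588ms=3/7b
4) 2183.288ms=27/7b +242.588ms=3/7b
5) 2425.876ms=30/7b +242.588ms=3/7b
6) 2668.464ms=33/7b +485.175ms=6/7b
7) 3153.639ms=39/7b +242.588ms=3/7b
8) 3396.226ms=6b +1698.113ms=3b
9) 5094.34ms=9b +1698.113ms=3b
Σ=12b of 12 (106bpm 6/8) — PASS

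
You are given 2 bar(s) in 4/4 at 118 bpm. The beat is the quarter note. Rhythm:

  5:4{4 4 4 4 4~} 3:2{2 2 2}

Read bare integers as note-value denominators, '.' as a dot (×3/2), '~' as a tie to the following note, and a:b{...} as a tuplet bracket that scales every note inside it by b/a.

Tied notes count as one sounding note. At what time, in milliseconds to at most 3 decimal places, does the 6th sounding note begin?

1. 0.0ms @ 0 + 406.78ms (4/5)
2. 406.78ms @ 4/5 + 406.78ms (4/5)
3. 813.559ms @ 8/5 + 406.78ms (4/5)
4. 1220.339ms @ 12/5 + 406.78ms (4/5)
5. 1627.119ms @ 16/5 + 1084.746ms (32/15)
6. 2711.864ms @ 16/3 + 677.966ms (4/3)
7. 3389.831ms @ 20/3 + 677.966ms (4/3)

note 6 onset = 16/3b = 2711.864ms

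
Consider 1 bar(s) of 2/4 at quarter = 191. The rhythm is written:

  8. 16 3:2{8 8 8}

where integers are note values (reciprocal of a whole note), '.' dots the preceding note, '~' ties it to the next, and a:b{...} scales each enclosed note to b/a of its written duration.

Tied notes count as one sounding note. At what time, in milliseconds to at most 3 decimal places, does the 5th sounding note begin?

note 5 onset = 5/3b = 523.56ms

1. 0.0ms @ 0 + 235.602ms (3/4)
2. 235.602ms @ 3/4 + 78.534ms (1/4)
3. 314.136ms @ 1 + 104.712ms (1/3)
4. 418.848ms @ 4/3 + 104.712ms (1/3)
5. 523.56ms @ 5/3 + 104.712ms (1/3)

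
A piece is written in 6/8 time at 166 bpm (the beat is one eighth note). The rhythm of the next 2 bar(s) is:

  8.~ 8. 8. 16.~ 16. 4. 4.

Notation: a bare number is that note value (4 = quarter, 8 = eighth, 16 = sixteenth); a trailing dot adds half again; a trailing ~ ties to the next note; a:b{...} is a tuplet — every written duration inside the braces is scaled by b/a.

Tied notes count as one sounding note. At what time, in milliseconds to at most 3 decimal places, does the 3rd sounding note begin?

note 3 onset = 9/2b = 1626.506ms

1. 0.0ms @ 0 + 1084.337ms (3)
2. 1084.337ms @ 3 + 542.169ms (3/2)
3. 1626.506ms @ 9/2 + 542.169ms (3/2)
4. 2168.675ms @ 6 + 1084.337ms (3)
5. 3253.012ms @ 9 + 1084.337ms (3)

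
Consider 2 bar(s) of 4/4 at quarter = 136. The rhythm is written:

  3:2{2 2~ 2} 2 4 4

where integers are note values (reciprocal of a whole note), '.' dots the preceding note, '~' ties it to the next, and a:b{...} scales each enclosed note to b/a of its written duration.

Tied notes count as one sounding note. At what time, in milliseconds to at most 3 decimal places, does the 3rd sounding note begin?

note 3 onset = 4b = 1764.706ms

1. 0.0ms @ 0 + 588.235ms (4/3)
2. 588.235ms @ 4/3 + 1176.471ms (8/3)
3. 1764.706ms @ 4 + 882.353ms (2)
4. 2647.059ms @ 6 + 441.176ms (1)
5. 3088.235ms @ 7 + 441.176ms (1)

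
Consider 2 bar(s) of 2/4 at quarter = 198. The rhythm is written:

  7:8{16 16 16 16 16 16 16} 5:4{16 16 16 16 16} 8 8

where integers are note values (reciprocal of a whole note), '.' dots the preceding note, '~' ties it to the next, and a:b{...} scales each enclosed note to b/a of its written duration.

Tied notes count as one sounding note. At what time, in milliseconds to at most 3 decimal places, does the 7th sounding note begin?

1. 0.0ms @ 0 + 86.58ms (2/7)
2. 86.58ms @ 2/7 + 86.58ms (2/7)
3. 173.16ms @ 4/7 + 86.58ms (2/7)
4. 259.74ms @ 6/7 + 86.58ms (2/7)
5. 346.32ms @ 8/7 + 86.58ms (2/7)
6. 432.9ms @ 10/7 + 86.58ms (2/7)
7. 519.481ms @ 12/7 + 86.58ms (2/7)
8. 606.061ms @ 2 + 60.606ms (1/5)
9. 666.667ms @ 11/5 + 60.606ms (1/5)
10. 727.273ms @ 12/5 + 60.606ms (1/5)
11. 787.879ms @ 13/5 + 60.606ms (1/5)
12. 848.485ms @ 14/5 + 60.606ms (1/5)
13. 909.091ms @ 3 + 151.515ms (1/2)
14. 1060.606ms @ 7/2 + 151.515ms (1/2)

note 7 onset = 12/7b = 519.481ms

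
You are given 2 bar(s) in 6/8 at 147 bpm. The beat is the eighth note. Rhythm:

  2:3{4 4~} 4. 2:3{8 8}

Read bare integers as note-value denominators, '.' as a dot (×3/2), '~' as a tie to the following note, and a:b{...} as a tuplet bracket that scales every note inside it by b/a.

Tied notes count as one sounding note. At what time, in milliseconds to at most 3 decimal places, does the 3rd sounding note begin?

note 3 onset = 9b = 3673.469ms

1. 0.0ms @ 0 + 1224.49ms (3)
2. 1224.49ms @ 3 + 2448.98ms (6)
3. 3673.469ms @ 9 + 612.245ms (3/2)
4. 4285.714ms @ 21/2 + 612.245ms (3/2)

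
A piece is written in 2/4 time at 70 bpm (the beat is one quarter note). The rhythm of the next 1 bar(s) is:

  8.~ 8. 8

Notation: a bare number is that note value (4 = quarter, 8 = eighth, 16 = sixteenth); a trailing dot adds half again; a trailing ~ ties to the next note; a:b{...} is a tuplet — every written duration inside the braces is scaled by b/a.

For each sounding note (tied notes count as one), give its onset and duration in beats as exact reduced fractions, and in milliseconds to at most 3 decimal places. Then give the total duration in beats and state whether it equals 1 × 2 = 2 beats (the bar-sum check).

1) 0.0ms=0b +1285.714ms=3/2b
2) 1285.714ms=3/2b +428.571ms=1/2b
Σ=2b of 2 (70bpm 2/4) — PASS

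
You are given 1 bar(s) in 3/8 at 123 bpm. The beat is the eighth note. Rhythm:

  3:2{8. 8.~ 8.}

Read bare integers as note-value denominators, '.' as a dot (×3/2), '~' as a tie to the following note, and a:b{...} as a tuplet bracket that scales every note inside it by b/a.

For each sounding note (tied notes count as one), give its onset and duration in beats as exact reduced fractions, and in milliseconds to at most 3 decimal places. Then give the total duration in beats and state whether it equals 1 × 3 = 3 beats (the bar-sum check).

1) 0.0ms=0b +487.805ms=1b
2) 487.805ms=1b +975.61ms=2b
Σ=3b of 3 (123bpm 3/8) — PASS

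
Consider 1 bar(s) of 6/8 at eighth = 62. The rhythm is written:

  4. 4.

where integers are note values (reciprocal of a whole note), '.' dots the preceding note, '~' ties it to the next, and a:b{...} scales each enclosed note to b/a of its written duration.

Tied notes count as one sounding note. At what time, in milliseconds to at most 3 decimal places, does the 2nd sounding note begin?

note 2 onset = 3b = 2903.226ms

1. 0.0ms @ 0 + 2903.226ms (3)
2. 2903.226ms @ 3 + 2903.226ms (3)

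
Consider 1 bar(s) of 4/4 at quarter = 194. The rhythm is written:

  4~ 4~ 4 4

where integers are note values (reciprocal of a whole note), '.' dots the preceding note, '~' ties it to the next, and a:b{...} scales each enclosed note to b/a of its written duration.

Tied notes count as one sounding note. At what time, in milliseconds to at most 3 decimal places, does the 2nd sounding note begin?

1. 0.0ms @ 0 + 927.835ms (3)
2. 927.835ms @ 3 + 309.278ms (1)

note 2 onset = 3b = 927.835ms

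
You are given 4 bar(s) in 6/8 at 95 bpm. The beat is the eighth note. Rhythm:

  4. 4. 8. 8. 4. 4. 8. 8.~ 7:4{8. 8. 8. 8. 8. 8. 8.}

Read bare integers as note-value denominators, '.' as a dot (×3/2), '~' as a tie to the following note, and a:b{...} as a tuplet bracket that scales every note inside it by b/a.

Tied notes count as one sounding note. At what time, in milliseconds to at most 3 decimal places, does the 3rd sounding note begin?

1. 0.0ms @ 0 + 1894.737ms (3)
2. 1894.737ms @ 3 + 1894.737ms (3)
3. 3789.474ms @ 6 + 947.368ms (3/2)
4. 4736.842ms @ 15/2 + 947.368ms (3/2)
5. 5684.211ms @ 9 + 1894.737ms (3)
6. 7578.947ms @ 12 + 1894.737ms (3)
7. 9473.684ms @ 15 + 947.368ms (3/2)
8. 10421.053ms @ 33/2 + 1488.722ms (33/14)
9. 11909.774ms @ 132/7 + 541.353ms (6/7)
10. 12451.128ms @ 138/7 + 541.353ms (6/7)
11. 12992.481ms @ 144/7 + 541.353ms (6/7)
12. 13533.835ms @ 150/7 + 541.353ms (6/7)
13. 14075.188ms @ 156/7 + 541.353ms (6/7)
14. 14616.541ms @ 162/7 + 541.353ms (6/7)

note 3 onset = 6b = 3789.474ms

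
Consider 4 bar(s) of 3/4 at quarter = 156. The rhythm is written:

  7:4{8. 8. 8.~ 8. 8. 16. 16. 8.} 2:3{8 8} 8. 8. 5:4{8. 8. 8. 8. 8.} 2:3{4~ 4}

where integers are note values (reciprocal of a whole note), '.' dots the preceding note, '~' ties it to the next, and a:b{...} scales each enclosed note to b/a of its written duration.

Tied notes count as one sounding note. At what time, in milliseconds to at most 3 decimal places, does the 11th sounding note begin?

1. 0.0ms @ 0 + 164.835ms (3/7)
2. 164.835ms @ 3/7 + 164.835ms (3/7)
3. 329.67ms @ 6/7 + 329.67ms (6/7)
4. 659.341ms @ 12/7 + 164.835ms (3/7)
5. 824.176ms @ 15/7 + 82.418ms (3/14)
6. 906.593ms @ 33/14 + 82.418ms (3/14)
7. 989.011ms @ 18/7 + 164.835ms (3/7)
8. 1153.846ms @ 3 + 288.462ms (3/4)
9. 1442.308ms @ 15/4 + 288.462ms (3/4)
10. 1730.769ms @ 9/2 + 288.462ms (3/4)
11. 2019.231ms @ 21/4 + 288.462ms (3/4)
12. 2307.692ms @ 6 + 230.769ms (3/5)
13. 2538.462ms @ 33/5 + 230.769ms (3/5)
14. 2769.231ms @ 36/5 + 230.769ms (3/5)
15. 3000.0ms @ 39/5 + 230.769ms (3/5)
16. 3230.769ms @ 42/5 + 230.769ms (3/5)
17. 3461.538ms @ 9 + 1153.846ms (3)

note 11 onset = 21/4b = 2019.231ms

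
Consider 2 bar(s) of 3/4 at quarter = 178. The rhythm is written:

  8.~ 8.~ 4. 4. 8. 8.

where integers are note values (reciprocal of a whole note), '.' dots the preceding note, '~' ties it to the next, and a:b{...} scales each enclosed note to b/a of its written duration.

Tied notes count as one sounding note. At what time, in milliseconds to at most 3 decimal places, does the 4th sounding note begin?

1. 0.0ms @ 0 + 1011.236ms (3)
2. 1011.236ms @ 3 + 505.618ms (3/2)
3. 1516.854ms @ 9/2 + 252.809ms (3/4)
4. 1769.663ms @ 21/4 + 252.809ms (3/4)

note 4 onset = 21/4b = 1769.663ms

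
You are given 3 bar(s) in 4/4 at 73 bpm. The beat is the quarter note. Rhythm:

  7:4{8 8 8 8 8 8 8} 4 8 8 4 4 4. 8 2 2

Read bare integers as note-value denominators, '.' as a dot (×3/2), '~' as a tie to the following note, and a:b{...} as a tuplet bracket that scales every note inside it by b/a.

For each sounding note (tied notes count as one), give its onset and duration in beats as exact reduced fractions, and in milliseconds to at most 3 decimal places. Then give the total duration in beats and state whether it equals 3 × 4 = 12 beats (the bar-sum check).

1) 0.0ms=0b +234.834ms=2/7b
2) 234.834ms=2/7b +234.834ms=2/7b
3) 469.667ms=4/7b +234.834ms=2/7b
4) 704.501ms=6/7b +234.834ms=2/7b
5) 939.335ms=8/7b +234.834ms=2/7b
6) 1174.168ms=10/7b +234.834ms=2/7b
7) 1409.002ms=12/7b +234.834ms=2/7b
8) 1643.836ms=2b +821.918ms=1b
9) 2465.753ms=3b +410.959ms=1/2b
10) 2876.712ms=7/2b +410.959ms=1/2b
11) 3287.671ms=4b +821.918ms=1b
12) 4109.589ms=5b +821.918ms=1b
13) 4931.507ms=6b +1232.877ms=3/2b
14) 6164.384ms=15/2b +410.959ms=1/2b
15) 6575.342ms=8b +1643.836ms=2b
16) 8219.178ms=10b +1643.836ms=2b
Σ=12b of 12 (73bpm 4/4) — PASS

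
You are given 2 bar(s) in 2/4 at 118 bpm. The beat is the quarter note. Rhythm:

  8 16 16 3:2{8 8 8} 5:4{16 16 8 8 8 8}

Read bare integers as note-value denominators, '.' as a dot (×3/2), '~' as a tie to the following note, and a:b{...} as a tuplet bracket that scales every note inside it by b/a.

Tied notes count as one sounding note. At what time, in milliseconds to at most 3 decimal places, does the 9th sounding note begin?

1. 0.0ms @ 0 + 254.237ms (1/2)
2. 254.237ms @ 1/2 + 127.119ms (1/4)
3. 381.356ms @ 3/4 + 127.119ms (1/4)
4. 508.475ms @ 1 + 169.492ms (1/3)
5. 677.966ms @ 4/3 + 169.492ms (1/3)
6. 847.458ms @ 5/3 + 169.492ms (1/3)
7. 1016.949ms @ 2 + 101.695ms (1/5)
8. 1118.644ms @ 11/5 + 101.695ms (1/5)
9. 1220.339ms @ 12/5 + 203.39ms (2/5)
10. 1423.729ms @ 14/5 + 203.39ms (2/5)
11. 1627.119ms @ 16/5 + 203.39ms (2/5)
12. 1830.508ms @ 18/5 + 203.39ms (2/5)

note 9 onset = 12/5b = 1220.339ms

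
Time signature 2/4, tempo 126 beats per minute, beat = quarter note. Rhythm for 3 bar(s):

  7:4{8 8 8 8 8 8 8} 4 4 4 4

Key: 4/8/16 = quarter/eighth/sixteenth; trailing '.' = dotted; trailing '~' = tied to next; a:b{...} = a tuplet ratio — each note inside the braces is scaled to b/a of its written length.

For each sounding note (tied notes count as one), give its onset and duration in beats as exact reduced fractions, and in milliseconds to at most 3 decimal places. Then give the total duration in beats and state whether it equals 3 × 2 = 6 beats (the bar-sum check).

1) 0.0ms=0b +136.054ms=2/7b
2) 136.054ms=2/7b +136.054ms=2/7b
3) 272.109ms=4/7b +136.054ms=2/7b
4) 408.163ms=6/7b +136.054ms=2/7b
5) 544.218ms=8/7b +136.054ms=2/7b
6) 680.272ms=10/7b +136.054ms=2/7b
7) 816.327ms=12/7b +136.054ms=2/7b
8) 952.381ms=2b +476.19ms=1b
9) 1428.571ms=3b +476.19ms=1b
10) 1904.762ms=4b +476.19ms=1b
11) 2380.952ms=5b +476.19ms=1b
Σ=6b of 6 (126bpm 2/4) — PASS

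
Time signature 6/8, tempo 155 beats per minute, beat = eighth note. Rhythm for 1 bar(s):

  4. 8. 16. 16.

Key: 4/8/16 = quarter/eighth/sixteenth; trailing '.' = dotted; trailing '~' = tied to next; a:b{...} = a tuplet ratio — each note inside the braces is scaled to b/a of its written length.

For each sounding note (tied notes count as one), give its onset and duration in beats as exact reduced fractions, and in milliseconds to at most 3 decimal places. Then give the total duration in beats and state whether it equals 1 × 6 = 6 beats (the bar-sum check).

1) 0.0ms=0b +1161.29ms=3b
2) 1161.29ms=3b +580.645ms=3/2b
3) 1741.935ms=9/2b +290.323ms=3/4b
4) 2032.258ms=21/4b +290.323ms=3/4b
Σ=6b of 6 (155bpm 6/8) — PASS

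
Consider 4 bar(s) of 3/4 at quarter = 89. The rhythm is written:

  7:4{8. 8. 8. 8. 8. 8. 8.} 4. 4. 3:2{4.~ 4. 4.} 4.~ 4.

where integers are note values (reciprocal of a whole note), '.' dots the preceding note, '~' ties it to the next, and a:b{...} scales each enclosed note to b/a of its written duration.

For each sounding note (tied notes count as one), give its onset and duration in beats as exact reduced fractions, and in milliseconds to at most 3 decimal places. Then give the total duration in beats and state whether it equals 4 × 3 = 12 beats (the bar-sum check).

1) 0.0ms=0b +288.925ms=3/7b
2) 288.925ms=3/7b +288.925ms=3/7b
3) 577.849ms=6/7b +288.925ms=3/7b
4) 866.774ms=9/7b +288.925ms=3/7b
5) 1155.698ms=12/7b +288.925ms=3/7b
6) 1444.623ms=15/7b +288.925ms=3/7b
7) 1733.547ms=18/7b +288.925ms=3/7b
8) 2022.472ms=3b +1011.236ms=3/2b
9) 3033.708ms=9/2b +1011.236ms=3/2b
10) 4044.944ms=6b +1348.315ms=2b
11) 5393.258ms=8b +674.157ms=1b
12) 6067.416ms=9b +2022.472ms=3b
Σ=12b of 12 (89bpm 3/4) — PASS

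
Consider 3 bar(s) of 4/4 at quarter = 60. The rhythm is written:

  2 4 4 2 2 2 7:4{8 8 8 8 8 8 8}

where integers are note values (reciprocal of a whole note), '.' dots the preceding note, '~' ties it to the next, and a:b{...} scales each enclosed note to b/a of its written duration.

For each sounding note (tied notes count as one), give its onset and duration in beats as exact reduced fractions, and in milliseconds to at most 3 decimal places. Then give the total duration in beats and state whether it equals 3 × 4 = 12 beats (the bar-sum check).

1) 0.0ms=0b +2000.0ms=2b
2) 2000.0ms=2b +1000.0ms=1b
3) 3000.0ms=3b +1000.0ms=1b
4) 4000.0ms=4b +2000.0ms=2b
5) 6000.0ms=6b +2000.0ms=2b
6) 8000.0ms=8b +2000.0ms=2b
7) 10000.0ms=10b +285.714ms=2/7b
8) 10285.714ms=72/7b +285.714ms=2/7b
9) 10571.429ms=74/7b +285.714ms=2/7b
10) 10857.143ms=76/7b +285.714ms=2/7b
11) 11142.857ms=78/7b +285.714ms=2/7b
12) 11428.571ms=80/7b +285.714ms=2/7b
13) 11714.286ms=82/7b +285.714ms=2/7b
Σ=12b of 12 (60bpm 4/4) — PASS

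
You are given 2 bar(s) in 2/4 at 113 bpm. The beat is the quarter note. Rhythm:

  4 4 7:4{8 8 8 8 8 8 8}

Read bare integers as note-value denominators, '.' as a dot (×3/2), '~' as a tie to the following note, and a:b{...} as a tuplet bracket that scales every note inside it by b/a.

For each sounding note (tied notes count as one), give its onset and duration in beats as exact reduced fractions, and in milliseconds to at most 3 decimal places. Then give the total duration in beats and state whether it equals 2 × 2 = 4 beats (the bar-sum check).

1) 0.0ms=0b +530.973ms=1b
2) 530.973ms=1b +530.973ms=1b
3) 1061.947ms=2b +151.707ms=2/7b
4) 1213.654ms=16/7b +151.707ms=2/7b
5) 1365.36ms=18/7b +151.707ms=2/7b
6) 1517.067ms=20/7b +151.707ms=2/7b
7) 1668.774ms=22/7b +151.707ms=2/7b
8) 1820.48ms=24/7b +151.707ms=2/7b
9) 1972.187ms=26/7b +151.707ms=2/7b
Σ=4b of 4 (113bpm 2/4) — PASS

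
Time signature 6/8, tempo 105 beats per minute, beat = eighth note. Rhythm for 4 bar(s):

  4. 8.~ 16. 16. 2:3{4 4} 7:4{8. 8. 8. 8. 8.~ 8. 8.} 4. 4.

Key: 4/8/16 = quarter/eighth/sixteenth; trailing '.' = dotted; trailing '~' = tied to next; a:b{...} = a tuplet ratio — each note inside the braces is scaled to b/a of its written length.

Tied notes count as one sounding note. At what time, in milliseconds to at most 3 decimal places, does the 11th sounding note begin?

1. 0.0ms @ 0 + 1714.286ms (3)
2. 1714.286ms @ 3 + 1285.714ms (9/4)
3. 3000.0ms @ 21/4 + 428.571ms (3/4)
4. 3428.571ms @ 6 + 1714.286ms (3)
5. 5142.857ms @ 9 + 1714.286ms (3)
6. 6857.143ms @ 12 + 489.796ms (6/7)
7. 7346.939ms @ 90/7 + 489.796ms (6/7)
8. 7836.735ms @ 96/7 + 489.796ms (6/7)
9. 8326.531ms @ 102/7 + 489.796ms (6/7)
10. 8816.327ms @ 108/7 + 979.592ms (12/7)
11. 9795.918ms @ 120/7 + 489.796ms (6/7)
12. 10285.714ms @ 18 + 1714.286ms (3)
13. 12000.0ms @ 21 + 1714.286ms (3)

note 11 onset = 120/7b = 9795.918ms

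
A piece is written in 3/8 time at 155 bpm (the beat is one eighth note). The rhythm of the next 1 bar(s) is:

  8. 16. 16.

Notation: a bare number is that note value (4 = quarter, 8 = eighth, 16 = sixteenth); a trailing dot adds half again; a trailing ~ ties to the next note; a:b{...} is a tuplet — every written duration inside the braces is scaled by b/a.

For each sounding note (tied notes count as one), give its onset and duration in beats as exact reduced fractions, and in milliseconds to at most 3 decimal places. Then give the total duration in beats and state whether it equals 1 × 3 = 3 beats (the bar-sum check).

1) 0.0ms=0b +580.645ms=3/2b
2) 580.645ms=3/2b +290.323ms=3/4b
3) 870.968ms=9/4b +290.323ms=3/4b
Σ=3b of 3 (155bpm 3/8) — PASS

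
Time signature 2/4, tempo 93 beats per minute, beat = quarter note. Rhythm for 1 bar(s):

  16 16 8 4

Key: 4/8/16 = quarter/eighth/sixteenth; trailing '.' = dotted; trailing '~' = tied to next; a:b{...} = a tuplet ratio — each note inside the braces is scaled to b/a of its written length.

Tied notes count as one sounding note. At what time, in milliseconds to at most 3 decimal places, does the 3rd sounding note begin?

1. 0.0ms @ 0 + 161.29ms (1/4)
2. 161.29ms @ 1/4 + 161.29ms (1/4)
3. 322.581ms @ 1/2 + 322.581ms (1/2)
4. 645.161ms @ 1 + 645.161ms (1)

note 3 onset = 1/2b = 322.581ms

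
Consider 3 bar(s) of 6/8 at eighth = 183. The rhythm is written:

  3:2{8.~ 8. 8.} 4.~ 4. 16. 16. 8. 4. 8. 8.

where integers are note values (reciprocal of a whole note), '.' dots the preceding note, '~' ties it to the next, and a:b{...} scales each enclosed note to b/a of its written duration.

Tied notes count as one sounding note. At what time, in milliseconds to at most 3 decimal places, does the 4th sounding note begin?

1. 0.0ms @ 0 + 655.738ms (2)
2. 655.738ms @ 2 + 327.869ms (1)
3. 983.607ms @ 3 + 1967.213ms (6)
4. 2950.82ms @ 9 + 245.902ms (3/4)
5. 3196.721ms @ 39/4 + 245.902ms (3/4)
6. 3442.623ms @ 21/2 + 491.803ms (3/2)
7. 3934.426ms @ 12 + 983.607ms (3)
8. 4918.033ms @ 15 + 491.803ms (3/2)
9. 5409.836ms @ 33/2 + 491.803ms (3/2)

note 4 onset = 9b = 2950.82ms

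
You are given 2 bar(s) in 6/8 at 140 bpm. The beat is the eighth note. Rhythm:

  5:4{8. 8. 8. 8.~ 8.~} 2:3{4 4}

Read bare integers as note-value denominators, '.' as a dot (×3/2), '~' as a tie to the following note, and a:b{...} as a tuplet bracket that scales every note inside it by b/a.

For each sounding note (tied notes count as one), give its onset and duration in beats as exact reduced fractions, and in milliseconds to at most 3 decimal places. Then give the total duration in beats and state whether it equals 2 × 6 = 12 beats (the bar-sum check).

1) 0.0ms=0b +514.286ms=6/5b
2) 514.286ms=6/5b +514.286ms=6/5b
3) 1028.571ms=12/5b +514.286ms=6/5b
4) 1542.857ms=18/5b +2314.286ms=27/5b
5) 3857.143ms=9b +1285.714ms=3b
Σ=12b of 12 (140bpm 6/8) — PASS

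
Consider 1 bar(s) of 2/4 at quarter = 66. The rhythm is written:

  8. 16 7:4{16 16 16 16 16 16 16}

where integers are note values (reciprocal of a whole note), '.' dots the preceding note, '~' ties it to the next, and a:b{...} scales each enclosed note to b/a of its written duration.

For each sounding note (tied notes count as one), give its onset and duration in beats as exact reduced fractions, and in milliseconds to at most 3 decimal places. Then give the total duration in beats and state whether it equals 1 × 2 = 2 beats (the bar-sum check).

1) 0.0ms=0b +681.818ms=3/4b
2) 681.818ms=3/4b +227.273ms=1/4b
3) 909.091ms=1b +129.87ms=1/7b
4) 1038.961ms=8/7b +129.87ms=1/7b
5) 1168.831ms=9/7b +129.87ms=1/7b
6) 1298.701ms=10/7b +129.87ms=1/7b
7) 1428.571ms=11/7b +129.87ms=1/7b
8) 1558.442ms=12/7b +129.87ms=1/7b
9) 1688.312ms=13/7b +129.87ms=1/7b
Σ=2b of 2 (66bpm 2/4) — PASS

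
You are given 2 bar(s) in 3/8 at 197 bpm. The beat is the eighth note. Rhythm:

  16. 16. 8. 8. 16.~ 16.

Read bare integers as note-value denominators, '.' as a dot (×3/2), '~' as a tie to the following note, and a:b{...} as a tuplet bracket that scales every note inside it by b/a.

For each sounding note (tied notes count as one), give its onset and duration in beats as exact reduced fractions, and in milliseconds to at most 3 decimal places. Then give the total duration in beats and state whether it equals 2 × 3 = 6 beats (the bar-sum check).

1) 0.0ms=0b +228.426ms=3/4b
2) 228.426ms=3/4b +228.426ms=3/4b
3) 456.853ms=3/2b +456.853ms=3/2b
4) 913.706ms=3b +456.853ms=3/2b
5) 1370.558ms=9/2b +456.853ms=3/2b
Σ=6b of 6 (197bpm 3/8) — PASS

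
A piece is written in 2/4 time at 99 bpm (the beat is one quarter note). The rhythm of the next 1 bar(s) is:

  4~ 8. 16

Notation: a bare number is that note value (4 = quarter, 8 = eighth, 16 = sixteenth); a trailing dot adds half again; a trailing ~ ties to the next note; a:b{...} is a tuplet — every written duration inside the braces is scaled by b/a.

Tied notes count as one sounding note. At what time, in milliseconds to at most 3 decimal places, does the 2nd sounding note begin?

1. 0.0ms @ 0 + 1060.606ms (7/4)
2. 1060.606ms @ 7/4 + 151.515ms (1/4)

note 2 onset = 7/4b = 1060.606ms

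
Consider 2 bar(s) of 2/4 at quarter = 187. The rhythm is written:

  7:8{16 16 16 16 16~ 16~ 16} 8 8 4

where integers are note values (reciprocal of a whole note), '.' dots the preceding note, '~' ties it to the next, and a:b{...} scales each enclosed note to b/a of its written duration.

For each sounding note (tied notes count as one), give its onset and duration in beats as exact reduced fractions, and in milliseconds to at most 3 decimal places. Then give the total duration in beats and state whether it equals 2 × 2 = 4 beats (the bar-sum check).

1) 0.0ms=0b +91.673ms=2/7b
2) 91.673ms=2/7b +91.673ms=2/7b
3) 183.346ms=4/7b +91.673ms=2/7b
4) 275.019ms=6/7b +91.673ms=2/7b
5) 366.692ms=8/7b +275.019ms=6/7b
6) 641.711ms=2b +160.428ms=1/2b
7) 802.139ms=5/2b +160.428ms=1/2b
8) 962.567ms=3b +320.856ms=1b
Σ=4b of 4 (187bpm 2/4) — PASS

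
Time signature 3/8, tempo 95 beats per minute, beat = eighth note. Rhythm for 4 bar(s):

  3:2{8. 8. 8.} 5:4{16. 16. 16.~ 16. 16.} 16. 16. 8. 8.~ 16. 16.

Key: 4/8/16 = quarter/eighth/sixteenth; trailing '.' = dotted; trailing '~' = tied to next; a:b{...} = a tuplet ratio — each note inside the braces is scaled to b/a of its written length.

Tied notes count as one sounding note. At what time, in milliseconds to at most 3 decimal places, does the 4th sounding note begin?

1. 0.0ms @ 0 + 631.579ms (1)
2. 631.579ms @ 1 + 631.579ms (1)
3. 1263.158ms @ 2 + 631.579ms (1)
4. 1894.737ms @ 3 + 378.947ms (3/5)
5. 2273.684ms @ 18/5 + 378.947ms (3/5)
6. 2652.632ms @ 21/5 + 757.895ms (6/5)
7. 3410.526ms @ 27/5 + 378.947ms (3/5)
8. 3789.474ms @ 6 + 473.684ms (3/4)
9. 4263.158ms @ 27/4 + 473.684ms (3/4)
10. 4736.842ms @ 15/2 + 947.368ms (3/2)
11. 5684.211ms @ 9 + 1421.053ms (9/4)
12. 7105.263ms @ 45/4 + 473.684ms (3/4)

note 4 onset = 3b = 1894.737ms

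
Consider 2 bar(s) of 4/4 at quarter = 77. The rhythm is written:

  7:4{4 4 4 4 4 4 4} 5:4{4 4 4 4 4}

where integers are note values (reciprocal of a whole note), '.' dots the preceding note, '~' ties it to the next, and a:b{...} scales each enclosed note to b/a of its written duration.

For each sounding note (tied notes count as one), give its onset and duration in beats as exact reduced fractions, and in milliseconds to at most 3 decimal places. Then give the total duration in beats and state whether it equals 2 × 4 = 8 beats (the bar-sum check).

1) 0.0ms=0b +445.269ms=4/7b
2) 445.269ms=4/7b +445.269ms=4/7b
3) 890.538ms=8/7b +445.269ms=4/7b
4) 1335.807ms=12/7b +445.269ms=4/7b
5) 1781.076ms=16/7b +445.269ms=4/7b
6) 2226.345ms=20/7b +445.269ms=4/7b
7) 2671.614ms=24/7b +445.269ms=4/7b
8) 3116.883ms=4b +623.377ms=4/5b
9) 3740.26ms=24/5b +623.377ms=4/5b
10) 4363.636ms=28/5b +623.377ms=4/5b
11) 4987.013ms=32/5b +623.377ms=4/5b
12) 5610.39ms=36/5b +623.377ms=4/5b
Σ=8b of 8 (77bpm 4/4) — PASS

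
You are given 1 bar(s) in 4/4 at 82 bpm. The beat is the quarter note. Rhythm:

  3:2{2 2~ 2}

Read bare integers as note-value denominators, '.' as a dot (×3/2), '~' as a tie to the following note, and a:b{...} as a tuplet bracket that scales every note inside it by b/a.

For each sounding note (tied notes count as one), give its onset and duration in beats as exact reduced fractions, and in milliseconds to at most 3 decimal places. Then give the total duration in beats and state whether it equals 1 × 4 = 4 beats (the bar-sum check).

1) 0.0ms=0b +975.61ms=4/3b
2) 975.61ms=4/3b +1951.22ms=8/3b
Σ=4b of 4 (82bpm 4/4) — PASS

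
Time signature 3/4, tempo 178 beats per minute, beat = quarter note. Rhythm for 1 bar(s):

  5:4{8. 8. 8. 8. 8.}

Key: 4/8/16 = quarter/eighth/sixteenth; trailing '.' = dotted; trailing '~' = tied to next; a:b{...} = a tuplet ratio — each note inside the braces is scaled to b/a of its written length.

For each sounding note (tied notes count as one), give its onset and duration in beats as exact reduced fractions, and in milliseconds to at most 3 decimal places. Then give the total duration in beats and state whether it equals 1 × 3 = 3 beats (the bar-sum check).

1) 0.0ms=0b +202.247ms=3/5b
2) 202.247ms=3/5b +202.247ms=3/5b
3) 404.494ms=6/5b +202.247ms=3/5b
4) 606.742ms=9/5b +202.247ms=3/5b
5) 808.989ms=12/5b +202.247ms=3/5b
Σ=3b of 3 (178bpm 3/4) — PASS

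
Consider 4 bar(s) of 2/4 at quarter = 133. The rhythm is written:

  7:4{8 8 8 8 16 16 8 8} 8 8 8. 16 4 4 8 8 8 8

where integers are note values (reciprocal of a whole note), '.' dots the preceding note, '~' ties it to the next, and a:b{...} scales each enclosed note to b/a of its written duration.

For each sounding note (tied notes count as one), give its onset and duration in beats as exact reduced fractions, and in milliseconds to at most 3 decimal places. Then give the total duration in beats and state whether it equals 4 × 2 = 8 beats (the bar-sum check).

1) 0.0ms=0b +128.894ms=2/7b
2) 128.894ms=2/7b +128.894ms=2/7b
3) 257.787ms=4/7b +128.894ms=2/7b
4) 386.681ms=6/7b +128.894ms=2/7b
5) 515.575ms=8/7b +64.447ms=1/7b
6) 580.021ms=9/7b +64.447ms=1/7b
7) 644.468ms=10/7b +128.894ms=2/7b
8) 773.362ms=12/7b +128.894ms=2/7b
9) 902.256ms=2b +225.564ms=1/2b
10) 1127.82ms=5/2b +225.564ms=1/2b
11) 1353.383ms=3b +338.346ms=3/4b
12) 1691.729ms=15/4b +112.782ms=1/4b
13) 1804.511ms=4b +451.128ms=1b
14) 2255.639ms=5b +451.128ms=1b
15) 2706.767ms=6b +225.564ms=1/2b
16) 2932.331ms=13/2b +225.564ms=1/2b
17) 3157.895ms=7b +225.564ms=1/2b
18) 3383.459ms=15/2b +225.564ms=1/2b
Σ=8b of 8 (133bpm 2/4) — PASS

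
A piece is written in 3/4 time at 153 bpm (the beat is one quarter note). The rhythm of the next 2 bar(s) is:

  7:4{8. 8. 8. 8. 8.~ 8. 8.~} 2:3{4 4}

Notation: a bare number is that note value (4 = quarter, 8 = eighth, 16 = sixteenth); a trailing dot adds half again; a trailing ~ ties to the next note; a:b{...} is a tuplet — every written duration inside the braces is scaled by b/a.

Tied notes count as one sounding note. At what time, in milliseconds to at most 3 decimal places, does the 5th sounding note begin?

note 5 onset = 12/7b = 672.269ms

1. 0.0ms @ 0 + 168.067ms (3/7)
2. 168.067ms @ 3/7 + 168.067ms (3/7)
3. 336.134ms @ 6/7 + 168.067ms (3/7)
4. 504.202ms @ 9/7 + 168.067ms (3/7)
5. 672.269ms @ 12/7 + 336.134ms (6/7)
6. 1008.403ms @ 18/7 + 756.303ms (27/14)
7. 1764.706ms @ 9/2 + 588.235ms (3/2)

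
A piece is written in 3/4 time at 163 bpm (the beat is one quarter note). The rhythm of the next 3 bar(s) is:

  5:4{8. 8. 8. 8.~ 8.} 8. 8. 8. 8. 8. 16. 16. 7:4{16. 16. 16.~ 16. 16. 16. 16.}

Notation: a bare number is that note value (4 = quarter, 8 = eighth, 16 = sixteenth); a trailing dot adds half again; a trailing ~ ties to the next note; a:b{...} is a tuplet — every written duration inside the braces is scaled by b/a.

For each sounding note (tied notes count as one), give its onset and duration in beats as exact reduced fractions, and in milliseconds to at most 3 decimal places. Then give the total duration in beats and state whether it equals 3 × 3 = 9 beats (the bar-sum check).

1) 0.0ms=0b +220.859ms=3/5b
2) 220.859ms=3/5b +220.859ms=3/5b
3) 441.718ms=6/5b +220.859ms=3/5b
4) 662.577ms=9/5b +441.718ms=6/5b
5) 1104.294ms=3b +276.074ms=3/4b
6) 1380.368ms=15/4b +276.074ms=3/4b
7) 1656.442ms=9/2b +276.074ms=3/4b
8) 1932.515ms=21/4b +276.074ms=3/4b
9) 2208.589ms=6b +276.074ms=3/4b
10) 2484.663ms=27/4b +138.037ms=3/8b
11) 2622.699ms=57/8b +138.037ms=3/8b
12) 2760.736ms=15/2b +78.878ms=3/14b
13) 2839.614ms=54/7b +78.878ms=3/14b
14) 2918.493ms=111/14b +157.756ms=3/7b
15) 3076.249ms=117/14b +78.878ms=3/14b
16) 3155.127ms=60/7b +78.878ms=3/14b
17) 3234.005ms=123/14b +78.878ms=3/14b
Σ=9b of 9 (163bpm 3/4) — PASS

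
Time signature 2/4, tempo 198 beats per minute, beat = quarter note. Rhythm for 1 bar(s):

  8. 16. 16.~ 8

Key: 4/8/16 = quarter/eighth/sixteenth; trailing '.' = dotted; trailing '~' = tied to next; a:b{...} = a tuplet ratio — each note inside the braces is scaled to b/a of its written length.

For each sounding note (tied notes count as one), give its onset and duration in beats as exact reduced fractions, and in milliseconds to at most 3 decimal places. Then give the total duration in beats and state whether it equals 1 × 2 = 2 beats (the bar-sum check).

1) 0.0ms=0b +227.273ms=3/4b
2) 227.273ms=3/4b +113.636ms=3/8b
3) 340.909ms=9/8b +265.152ms=7/8b
Σ=2b of 2 (198bpm 2/4) — PASS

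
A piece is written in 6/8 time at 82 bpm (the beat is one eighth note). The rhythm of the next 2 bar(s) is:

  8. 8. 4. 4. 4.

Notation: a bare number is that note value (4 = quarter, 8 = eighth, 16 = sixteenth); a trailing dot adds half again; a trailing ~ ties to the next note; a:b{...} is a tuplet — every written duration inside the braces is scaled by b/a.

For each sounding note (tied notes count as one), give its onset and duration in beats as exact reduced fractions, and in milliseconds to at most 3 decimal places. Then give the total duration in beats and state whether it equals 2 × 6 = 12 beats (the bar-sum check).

1) 0.0ms=0b +1097.561ms=3/2b
2) 1097.561ms=3/2b +1097.561ms=3/2b
3) 2195.122ms=3b +2195.122ms=3b
4) 4390.244ms=6b +2195.122ms=3b
5) 6585.366ms=9b +2195.122ms=3b
Σ=12b of 12 (82bpm 6/8) — PASS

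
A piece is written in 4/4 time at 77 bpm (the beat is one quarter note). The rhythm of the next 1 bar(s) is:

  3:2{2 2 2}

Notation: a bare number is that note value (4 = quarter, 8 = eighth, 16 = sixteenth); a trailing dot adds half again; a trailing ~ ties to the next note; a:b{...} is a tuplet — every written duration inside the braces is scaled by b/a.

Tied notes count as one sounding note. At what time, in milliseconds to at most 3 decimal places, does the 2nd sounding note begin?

note 2 onset = 4/3b = 1038.961ms

1. 0.0ms @ 0 + 1038.961ms (4/3)
2. 1038.961ms @ 4/3 + 1038.961ms (4/3)
3. 2077.922ms @ 8/3 + 1038.961ms (4/3)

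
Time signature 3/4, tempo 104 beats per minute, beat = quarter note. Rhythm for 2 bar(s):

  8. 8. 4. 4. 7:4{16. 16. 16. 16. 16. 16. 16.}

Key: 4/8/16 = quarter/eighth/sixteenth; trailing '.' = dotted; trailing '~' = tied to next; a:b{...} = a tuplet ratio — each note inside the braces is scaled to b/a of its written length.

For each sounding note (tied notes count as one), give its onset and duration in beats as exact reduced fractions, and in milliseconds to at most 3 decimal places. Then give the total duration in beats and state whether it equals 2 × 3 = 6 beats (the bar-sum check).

1) 0.0ms=0b +432.692ms=3/4b
2) 432.692ms=3/4b +432.692ms=3/4b
3) 865.385ms=3/2b +865.385ms=3/2b
4) 1730.769ms=3b +865.385ms=3/2b
5) 2596.154ms=9/2b +123.626ms=3/14b
6) 2719.78ms=33/7b +123.626ms=3/14b
7) 2843.407ms=69/14b +123.626ms=3/14b
8) 2967.033ms=36/7b +123.626ms=3/14b
9) 3090.659ms=75/14b +123.626ms=3/14b
10) 3214.286ms=39/7b +123.626ms=3/14b
11) 3337.912ms=81/14b +123.626ms=3/14b
Σ=6b of 6 (104bpm 3/4) — PASS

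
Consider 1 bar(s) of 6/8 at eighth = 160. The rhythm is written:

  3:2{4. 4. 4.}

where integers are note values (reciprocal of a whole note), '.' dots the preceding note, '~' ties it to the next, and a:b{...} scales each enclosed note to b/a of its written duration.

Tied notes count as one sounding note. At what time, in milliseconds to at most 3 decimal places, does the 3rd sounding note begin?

note 3 onset = 4b = 1500.0ms

1. 0.0ms @ 0 + 750.0ms (2)
2. 750.0ms @ 2 + 750.0ms (2)
3. 1500.0ms @ 4 + 750.0ms (2)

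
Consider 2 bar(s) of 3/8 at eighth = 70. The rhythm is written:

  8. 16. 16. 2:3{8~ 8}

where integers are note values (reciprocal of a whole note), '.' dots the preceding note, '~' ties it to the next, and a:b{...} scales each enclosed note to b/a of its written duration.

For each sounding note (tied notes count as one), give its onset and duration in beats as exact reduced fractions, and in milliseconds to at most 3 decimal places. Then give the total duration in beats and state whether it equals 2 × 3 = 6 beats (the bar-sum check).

1) 0.0ms=0b +1285.714ms=3/2b
2) 1285.714ms=3/2b +642.857ms=3/4b
3) 1928.571ms=9/4b +642.857ms=3/4b
4) 2571.429ms=3b +2571.429ms=3b
Σ=6b of 6 (70bpm 3/8) — PASS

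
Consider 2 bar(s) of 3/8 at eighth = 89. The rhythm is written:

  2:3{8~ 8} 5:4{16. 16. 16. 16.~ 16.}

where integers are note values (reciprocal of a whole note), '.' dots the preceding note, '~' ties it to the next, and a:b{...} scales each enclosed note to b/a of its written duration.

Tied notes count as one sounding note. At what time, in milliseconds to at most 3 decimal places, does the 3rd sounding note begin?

1. 0.0ms @ 0 + 2022.472ms (3)
2. 2022.472ms @ 3 + 404.494ms (3/5)
3. 2426.966ms @ 18/5 + 404.494ms (3/5)
4. 2831.461ms @ 21/5 + 404.494ms (3/5)
5. 3235.955ms @ 24/5 + 808.989ms (6/5)

note 3 onset = 18/5b = 2426.966ms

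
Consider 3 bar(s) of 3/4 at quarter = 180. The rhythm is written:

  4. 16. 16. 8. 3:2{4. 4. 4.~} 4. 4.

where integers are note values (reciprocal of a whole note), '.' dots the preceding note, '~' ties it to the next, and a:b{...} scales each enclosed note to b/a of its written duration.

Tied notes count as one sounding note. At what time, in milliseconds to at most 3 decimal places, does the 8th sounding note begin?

1. 0.0ms @ 0 + 500.0ms (3/2)
2. 500.0ms @ 3/2 + 125.0ms (3/8)
3. 625.0ms @ 15/8 + 125.0ms (3/8)
4. 750.0ms @ 9/4 + 250.0ms (3/4)
5. 1000.0ms @ 3 + 333.333ms (1)
6. 1333.333ms @ 4 + 333.333ms (1)
7. 1666.667ms @ 5 + 833.333ms (5/2)
8. 2500.0ms @ 15/2 + 500.0ms (3/2)

note 8 onset = 15/2b = 2500.0ms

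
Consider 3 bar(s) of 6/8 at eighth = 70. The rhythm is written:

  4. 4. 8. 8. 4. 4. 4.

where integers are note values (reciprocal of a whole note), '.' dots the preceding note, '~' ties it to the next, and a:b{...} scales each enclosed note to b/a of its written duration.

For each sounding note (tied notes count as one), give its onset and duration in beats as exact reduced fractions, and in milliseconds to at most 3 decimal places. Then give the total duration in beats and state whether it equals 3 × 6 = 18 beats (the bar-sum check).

1) 0.0ms=0b +2571.429ms=3b
2) 2571.429ms=3b +2571.429ms=3b
3) 5142.857ms=6b +1285.714ms=3/2b
4) 6428.571ms=15/2b +1285.714ms=3/2b
5) 7714.286ms=9b +2571.429ms=3b
6) 10285.714ms=12b +2571.429ms=3b
7) 12857.143ms=15b +2571.429ms=3b
Σ=18b of 18 (70bpm 6/8) — PASS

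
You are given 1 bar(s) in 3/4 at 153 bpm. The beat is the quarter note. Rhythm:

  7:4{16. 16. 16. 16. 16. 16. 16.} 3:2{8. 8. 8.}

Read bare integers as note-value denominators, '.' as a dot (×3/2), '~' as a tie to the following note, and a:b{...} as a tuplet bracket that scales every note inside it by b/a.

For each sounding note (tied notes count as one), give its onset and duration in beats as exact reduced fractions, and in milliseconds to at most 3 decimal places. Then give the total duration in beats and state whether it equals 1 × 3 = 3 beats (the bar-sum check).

1) 0.0ms=0b +84.034ms=3/14b
2) 84.034ms=3/14b +84.034ms=3/14b
3) 168.067ms=3/7b +84.034ms=3/14b
4) 252.101ms=9/14b +84.034ms=3/14b
5) 336.134ms=6/7b +84.034ms=3/14b
6) 420.168ms=15/14b +84.034ms=3/14b
7) 504.202ms=9/7b +84.034ms=3/14b
8) 588.235ms=3/2b +196.078ms=1/2b
9) 784.314ms=2b +196.078ms=1/2b
10) 980.392ms=5/2b +196.078ms=1/2b
Σ=3b of 3 (153bpm 3/4) — PASS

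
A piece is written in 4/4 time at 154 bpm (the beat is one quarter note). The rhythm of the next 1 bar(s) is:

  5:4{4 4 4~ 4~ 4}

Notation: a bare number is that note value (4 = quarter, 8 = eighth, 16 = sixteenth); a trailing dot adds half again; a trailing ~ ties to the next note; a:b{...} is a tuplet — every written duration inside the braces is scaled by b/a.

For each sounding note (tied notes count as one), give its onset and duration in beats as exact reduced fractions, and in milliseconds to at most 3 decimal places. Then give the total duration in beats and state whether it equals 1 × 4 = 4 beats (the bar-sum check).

1) 0.0ms=0b +311.688ms=4/5b
2) 311.688ms=4/5b +311.688ms=4/5b
3) 623.377ms=8/5b +935.065ms=12/5b
Σ=4b of 4 (154bpm 4/4) — PASS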